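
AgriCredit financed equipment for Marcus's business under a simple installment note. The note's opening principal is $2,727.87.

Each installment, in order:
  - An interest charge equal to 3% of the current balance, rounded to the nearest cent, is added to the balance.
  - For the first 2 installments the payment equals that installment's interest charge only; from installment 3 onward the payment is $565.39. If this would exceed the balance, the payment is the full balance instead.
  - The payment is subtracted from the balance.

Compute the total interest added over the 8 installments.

$428.21

Installment 1: $2,727.87 +$81.84 interest = $2,809.71; pay $81.84 → $2,727.87
Installment 2: $2,727.87 +$81.84 interest = $2,809.71; pay $81.84 → $2,727.87
Installment 3: $2,727.87 +$81.84 interest = $2,809.71; pay $565.39 → $2,244.32
Installment 4: $2,244.32 +$67.33 interest = $2,311.65; pay $565.39 → $1,746.26
Installment 5: $1,746.26 +$52.39 interest = $1,798.65; pay $565.39 → $1,233.26
Installment 6: $1,233.26 +$37.00 interest = $1,270.26; pay $565.39 → $704.87
Installment 7: $704.87 +$21.15 interest = $726.02; pay $565.39 → $160.63
Installment 8: $160.63 +$4.82 interest = $165.45; pay $165.45 → $0.00
Total interest: $81.84 + $81.84 + $81.84 + $67.33 + $52.39 + $37.00 + $21.15 + $4.82 = $428.21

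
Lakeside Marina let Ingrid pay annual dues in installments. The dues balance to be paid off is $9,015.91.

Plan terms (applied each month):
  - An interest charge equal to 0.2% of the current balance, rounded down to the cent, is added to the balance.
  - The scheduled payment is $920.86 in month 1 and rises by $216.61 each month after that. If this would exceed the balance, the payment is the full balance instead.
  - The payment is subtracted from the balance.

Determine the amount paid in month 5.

Month 1: $9,015.91 +$18.03 interest = $9,033.94; pay $920.86 → $8,113.08
Month 2: $8,113.08 +$16.22 interest = $8,129.30; pay $1,137.47 → $6,991.83
Month 3: $6,991.83 +$13.98 interest = $7,005.81; pay $1,354.08 → $5,651.73
Month 4: $5,651.73 +$11.30 interest = $5,663.03; pay $1,570.69 → $4,092.34
Month 5: $4,092.34 +$8.18 interest = $4,100.52; pay $1,787.30 → $2,313.22

$1,787.30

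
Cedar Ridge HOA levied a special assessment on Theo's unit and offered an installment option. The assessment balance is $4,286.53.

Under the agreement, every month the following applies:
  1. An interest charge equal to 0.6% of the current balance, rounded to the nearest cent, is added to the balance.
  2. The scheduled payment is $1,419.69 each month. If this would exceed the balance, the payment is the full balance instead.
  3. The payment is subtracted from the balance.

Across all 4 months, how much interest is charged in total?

$52.50

# | Opening | Interest | Payment | End bal
1 | $4,286.53 | $25.72 | $1,419.69 | $2,892.56
2 | $2,892.56 | $17.36 | $1,419.69 | $1,490.23
3 | $1,490.23 | $8.94 | $1,419.69 | $79.48
4 | $79.48 | $0.48 | $79.96 | $0.00
Total interest: $25.72 + $17.36 + $8.94 + $0.48 = $52.50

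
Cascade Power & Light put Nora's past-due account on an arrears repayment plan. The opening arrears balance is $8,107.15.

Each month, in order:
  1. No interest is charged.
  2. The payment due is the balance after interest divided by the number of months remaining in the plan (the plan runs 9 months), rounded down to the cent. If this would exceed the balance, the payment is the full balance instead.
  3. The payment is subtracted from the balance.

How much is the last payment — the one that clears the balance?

$900.80

Month 1: opening $8,107.15; payment $900.79; balance $7,206.36
Month 2: opening $7,206.36; payment $900.79; balance $6,305.57
Month 3: opening $6,305.57; payment $900.79; balance $5,404.78
Month 4: opening $5,404.78; payment $900.79; balance $4,503.99
Month 5: opening $4,503.99; payment $900.79; balance $3,603.20
Month 6: opening $3,603.20; payment $900.80; balance $2,702.40
Month 7: opening $2,702.40; payment $900.80; balance $1,801.60
Month 8: opening $1,801.60; payment $900.80; balance $900.80
Month 9: opening $900.80; payment $900.80; balance $0.00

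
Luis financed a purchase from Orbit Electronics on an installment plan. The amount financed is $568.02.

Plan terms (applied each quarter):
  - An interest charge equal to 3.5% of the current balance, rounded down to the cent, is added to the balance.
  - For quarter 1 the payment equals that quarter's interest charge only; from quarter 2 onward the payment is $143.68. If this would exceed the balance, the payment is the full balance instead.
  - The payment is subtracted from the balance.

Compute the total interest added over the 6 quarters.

$74.39

Quarter 1: opening $568.02; interest $19.88 → $587.90; payment $19.88; balance $568.02
Quarter 2: opening $568.02; interest $19.88 → $587.90; payment $143.68; balance $444.22
Quarter 3: opening $444.22; interest $15.54 → $459.76; payment $143.68; balance $316.08
Quarter 4: opening $316.08; interest $11.06 → $327.14; payment $143.68; balance $183.46
Quarter 5: opening $183.46; interest $6.42 → $189.88; payment $143.68; balance $46.20
Quarter 6: opening $46.20; interest $1.61 → $47.81; payment $47.81; balance $0.00
Total interest: $19.88 + $19.88 + $15.54 + $11.06 + $6.42 + $1.61 = $74.39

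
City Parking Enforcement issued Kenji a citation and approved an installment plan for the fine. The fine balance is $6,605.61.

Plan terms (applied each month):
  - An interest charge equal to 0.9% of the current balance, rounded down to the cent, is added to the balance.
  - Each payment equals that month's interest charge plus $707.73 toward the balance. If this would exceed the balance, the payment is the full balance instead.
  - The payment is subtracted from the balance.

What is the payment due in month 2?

Month 1: opening $6,605.61; interest $59.45 → $6,665.06; payment $767.18; balance $5,897.88
Month 2: opening $5,897.88; interest $53.08 → $5,950.96; payment $760.81; balance $5,190.15

$760.81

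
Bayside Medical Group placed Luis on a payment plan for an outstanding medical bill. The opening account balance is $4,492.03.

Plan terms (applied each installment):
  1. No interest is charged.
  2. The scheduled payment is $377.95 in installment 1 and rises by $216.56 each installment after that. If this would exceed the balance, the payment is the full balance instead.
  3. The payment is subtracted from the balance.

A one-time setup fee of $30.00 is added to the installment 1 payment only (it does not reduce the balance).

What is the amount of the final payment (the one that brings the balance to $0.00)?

$436.68

Installment 1: opening $4,492.03; payment $377.95 (+ $30.00 fee); balance $4,114.08
Installment 2: opening $4,114.08; payment $594.51; balance $3,519.57
Installment 3: opening $3,519.57; payment $811.07; balance $2,708.50
Installment 4: opening $2,708.50; payment $1,027.63; balance $1,680.87
Installment 5: opening $1,680.87; payment $1,244.19; balance $436.68
Installment 6: opening $436.68; payment $436.68; balance $0.00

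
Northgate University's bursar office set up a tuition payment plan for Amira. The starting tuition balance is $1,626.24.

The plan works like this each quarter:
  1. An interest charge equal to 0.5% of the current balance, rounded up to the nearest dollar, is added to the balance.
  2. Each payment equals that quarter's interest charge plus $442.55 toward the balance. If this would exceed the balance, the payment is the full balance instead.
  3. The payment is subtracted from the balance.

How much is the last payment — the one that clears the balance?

$300.59

Quarter 1: $1,626.24 +$9.00 interest = $1,635.24; pay $451.55 → $1,183.69
Quarter 2: $1,183.69 +$6.00 interest = $1,189.69; pay $448.55 → $741.14
Quarter 3: $741.14 +$4.00 interest = $745.14; pay $446.55 → $298.59
Quarter 4: $298.59 +$2.00 interest = $300.59; pay $300.59 → $0.00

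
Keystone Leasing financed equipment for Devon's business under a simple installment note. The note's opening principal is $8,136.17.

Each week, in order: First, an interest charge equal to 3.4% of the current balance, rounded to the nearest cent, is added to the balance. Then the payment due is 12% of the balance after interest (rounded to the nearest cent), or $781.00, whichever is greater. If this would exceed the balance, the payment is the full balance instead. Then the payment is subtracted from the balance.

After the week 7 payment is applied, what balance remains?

$3,719.71

# | Opening | Interest | Payment | End bal
1 | $8,136.17 | $276.63 | $1,009.54 | $7,403.26
2 | $7,403.26 | $251.71 | $918.60 | $6,736.37
3 | $6,736.37 | $229.04 | $835.85 | $6,129.56
4 | $6,129.56 | $208.41 | $781.00 | $5,556.97
5 | $5,556.97 | $188.94 | $781.00 | $4,964.91
6 | $4,964.91 | $168.81 | $781.00 | $4,352.72
7 | $4,352.72 | $147.99 | $781.00 | $3,719.71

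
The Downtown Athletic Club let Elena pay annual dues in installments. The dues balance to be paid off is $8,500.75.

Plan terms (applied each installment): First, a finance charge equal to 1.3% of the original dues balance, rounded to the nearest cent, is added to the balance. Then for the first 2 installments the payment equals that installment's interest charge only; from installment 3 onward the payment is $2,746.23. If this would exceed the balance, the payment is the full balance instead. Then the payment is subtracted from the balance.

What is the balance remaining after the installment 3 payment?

Installment 1: opening $8,500.75; interest $110.51 → $8,611.26; payment $110.51; balance $8,500.75
Installment 2: opening $8,500.75; interest $110.51 → $8,611.26; payment $110.51; balance $8,500.75
Installment 3: opening $8,500.75; interest $110.51 → $8,611.26; payment $2,746.23; balance $5,865.03

$5,865.03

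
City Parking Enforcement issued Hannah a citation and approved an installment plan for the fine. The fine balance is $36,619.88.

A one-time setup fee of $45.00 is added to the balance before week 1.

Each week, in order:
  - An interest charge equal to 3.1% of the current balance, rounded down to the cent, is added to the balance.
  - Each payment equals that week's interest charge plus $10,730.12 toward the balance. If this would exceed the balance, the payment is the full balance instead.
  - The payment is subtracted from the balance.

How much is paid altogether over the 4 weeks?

$39,215.51

# | Opening | Interest | Payment | End bal
1 | $36,664.88 | $1,136.61 | $11,866.73 | $25,934.76
2 | $25,934.76 | $803.97 | $11,534.09 | $15,204.64
3 | $15,204.64 | $471.34 | $11,201.46 | $4,474.52
4 | $4,474.52 | $138.71 | $4,613.23 | $0.00
Total paid: $39,215.51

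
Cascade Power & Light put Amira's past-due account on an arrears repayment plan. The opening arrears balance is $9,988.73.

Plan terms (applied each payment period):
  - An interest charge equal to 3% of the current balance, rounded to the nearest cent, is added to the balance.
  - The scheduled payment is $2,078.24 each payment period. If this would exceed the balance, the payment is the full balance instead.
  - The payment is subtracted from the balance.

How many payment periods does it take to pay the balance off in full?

6

# | Opening | Interest | Payment | End bal
1 | $9,988.73 | $299.66 | $2,078.24 | $8,210.15
2 | $8,210.15 | $246.30 | $2,078.24 | $6,378.21
3 | $6,378.21 | $191.35 | $2,078.24 | $4,491.32
4 | $4,491.32 | $134.74 | $2,078.24 | $2,547.82
5 | $2,547.82 | $76.43 | $2,078.24 | $546.01
6 | $546.01 | $16.38 | $562.39 | $0.00
Balance reaches $0.00 in payment period 6.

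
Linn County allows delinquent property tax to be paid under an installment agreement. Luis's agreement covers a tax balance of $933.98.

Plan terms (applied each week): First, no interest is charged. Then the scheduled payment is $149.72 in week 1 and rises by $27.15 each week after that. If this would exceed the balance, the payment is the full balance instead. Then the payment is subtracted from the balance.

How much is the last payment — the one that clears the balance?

$172.20

Week 1: $933.98 − $149.72 → $784.26
Week 2: $784.26 − $176.87 → $607.39
Week 3: $607.39 − $204.02 → $403.37
Week 4: $403.37 − $231.17 → $172.20
Week 5: $172.20 − $172.20 → $0.00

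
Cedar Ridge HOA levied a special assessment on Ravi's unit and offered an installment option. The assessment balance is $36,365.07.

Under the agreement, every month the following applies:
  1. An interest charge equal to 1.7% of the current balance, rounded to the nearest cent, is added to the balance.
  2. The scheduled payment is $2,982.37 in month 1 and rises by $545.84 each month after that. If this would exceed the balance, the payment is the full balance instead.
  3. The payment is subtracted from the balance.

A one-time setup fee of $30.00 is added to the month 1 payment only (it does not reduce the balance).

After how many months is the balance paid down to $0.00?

9

Month 1: opening $36,365.07; interest $618.21 → $36,983.28; payment $2,982.37 (+ $30.00 fee); balance $34,000.91
Month 2: opening $34,000.91; interest $578.02 → $34,578.93; payment $3,528.21; balance $31,050.72
Month 3: opening $31,050.72; interest $527.86 → $31,578.58; payment $4,074.05; balance $27,504.53
Month 4: opening $27,504.53; interest $467.58 → $27,972.11; payment $4,619.89; balance $23,352.22
Month 5: opening $23,352.22; interest $396.99 → $23,749.21; payment $5,165.73; balance $18,583.48
Month 6: opening $18,583.48; interest $315.92 → $18,899.40; payment $5,711.57; balance $13,187.83
Month 7: opening $13,187.83; interest $224.19 → $13,412.02; payment $6,257.41; balance $7,154.61
Month 8: opening $7,154.61; interest $121.63 → $7,276.24; payment $6,803.25; balance $472.99
Month 9: opening $472.99; interest $8.04 → $481.03; payment $481.03; balance $0.00
Balance reaches $0.00 in month 9.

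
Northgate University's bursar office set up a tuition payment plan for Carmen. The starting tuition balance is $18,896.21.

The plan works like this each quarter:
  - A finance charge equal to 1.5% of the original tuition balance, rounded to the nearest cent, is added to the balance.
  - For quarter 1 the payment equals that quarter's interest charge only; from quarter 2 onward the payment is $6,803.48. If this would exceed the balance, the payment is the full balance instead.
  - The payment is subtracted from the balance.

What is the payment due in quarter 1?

Quarter 1: opening $18,896.21; interest $283.44 → $19,179.65; payment $283.44; balance $18,896.21

$283.44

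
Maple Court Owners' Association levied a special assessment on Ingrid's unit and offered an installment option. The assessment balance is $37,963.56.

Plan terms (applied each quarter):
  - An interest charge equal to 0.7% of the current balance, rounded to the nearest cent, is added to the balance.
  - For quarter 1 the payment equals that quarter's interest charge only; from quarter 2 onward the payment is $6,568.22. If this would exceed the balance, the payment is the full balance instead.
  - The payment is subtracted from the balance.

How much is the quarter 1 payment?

Quarter 1: $37,963.56 +$265.74 interest = $38,229.30; pay $265.74 → $37,963.56

$265.74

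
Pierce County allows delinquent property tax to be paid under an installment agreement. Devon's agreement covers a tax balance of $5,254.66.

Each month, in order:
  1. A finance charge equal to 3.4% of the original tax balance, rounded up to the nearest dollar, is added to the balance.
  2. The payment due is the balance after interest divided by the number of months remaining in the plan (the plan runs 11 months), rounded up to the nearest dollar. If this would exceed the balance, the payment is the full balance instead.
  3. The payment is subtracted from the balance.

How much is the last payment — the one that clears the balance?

Month 1: $5,254.66 +$179.00 interest = $5,433.66; pay $494.00 → $4,939.66
Month 2: $4,939.66 +$179.00 interest = $5,118.66; pay $512.00 → $4,606.66
Month 3: $4,606.66 +$179.00 interest = $4,785.66; pay $532.00 → $4,253.66
Month 4: $4,253.66 +$179.00 interest = $4,432.66; pay $555.00 → $3,877.66
Month 5: $3,877.66 +$179.00 interest = $4,056.66; pay $580.00 → $3,476.66
Month 6: $3,476.66 +$179.00 interest = $3,655.66; pay $610.00 → $3,045.66
Month 7: $3,045.66 +$179.00 interest = $3,224.66; pay $645.00 → $2,579.66
Month 8: $2,579.66 +$179.00 interest = $2,758.66; pay $690.00 → $2,068.66
Month 9: $2,068.66 +$179.00 interest = $2,247.66; pay $750.00 → $1,497.66
Month 10: $1,497.66 +$179.00 interest = $1,676.66; pay $839.00 → $837.66
Month 11: $837.66 +$179.00 interest = $1,016.66; pay $1,016.66 → $0.00

$1,016.66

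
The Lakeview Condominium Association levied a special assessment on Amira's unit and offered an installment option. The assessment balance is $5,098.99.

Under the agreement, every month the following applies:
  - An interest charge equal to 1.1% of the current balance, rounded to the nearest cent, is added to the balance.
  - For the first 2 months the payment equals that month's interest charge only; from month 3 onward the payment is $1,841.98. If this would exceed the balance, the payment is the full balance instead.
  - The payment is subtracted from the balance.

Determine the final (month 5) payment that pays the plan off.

$1,524.14

Month 1: opening $5,098.99; interest $56.09 → $5,155.08; payment $56.09; balance $5,098.99
Month 2: opening $5,098.99; interest $56.09 → $5,155.08; payment $56.09; balance $5,098.99
Month 3: opening $5,098.99; interest $56.09 → $5,155.08; payment $1,841.98; balance $3,313.10
Month 4: opening $3,313.10; interest $36.44 → $3,349.54; payment $1,841.98; balance $1,507.56
Month 5: opening $1,507.56; interest $16.58 → $1,524.14; payment $1,524.14; balance $0.00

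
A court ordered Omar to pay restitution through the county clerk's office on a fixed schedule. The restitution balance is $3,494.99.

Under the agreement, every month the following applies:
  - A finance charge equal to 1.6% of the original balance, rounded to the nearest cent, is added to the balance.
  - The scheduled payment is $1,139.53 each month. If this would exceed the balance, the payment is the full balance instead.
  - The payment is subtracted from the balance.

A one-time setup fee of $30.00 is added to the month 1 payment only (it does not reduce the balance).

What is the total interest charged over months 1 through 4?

$223.68

Month 1: opening $3,494.99; interest $55.92 → $3,550.91; payment $1,139.53 (+ $30.00 fee); balance $2,411.38
Month 2: opening $2,411.38; interest $55.92 → $2,467.30; payment $1,139.53; balance $1,327.77
Month 3: opening $1,327.77; interest $55.92 → $1,383.69; payment $1,139.53; balance $244.16
Month 4: opening $244.16; interest $55.92 → $300.08; payment $300.08; balance $0.00
Total interest: $55.92 + $55.92 + $55.92 + $55.92 = $223.68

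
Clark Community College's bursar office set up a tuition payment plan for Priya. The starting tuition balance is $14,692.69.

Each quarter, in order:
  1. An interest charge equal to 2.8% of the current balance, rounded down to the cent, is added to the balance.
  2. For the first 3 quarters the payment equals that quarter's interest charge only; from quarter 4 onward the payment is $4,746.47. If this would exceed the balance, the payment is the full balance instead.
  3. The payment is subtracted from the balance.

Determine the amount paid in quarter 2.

$411.39

# | Opening | Interest | Payment | End bal
1 | $14,692.69 | $411.39 | $411.39 | $14,692.69
2 | $14,692.69 | $411.39 | $411.39 | $14,692.69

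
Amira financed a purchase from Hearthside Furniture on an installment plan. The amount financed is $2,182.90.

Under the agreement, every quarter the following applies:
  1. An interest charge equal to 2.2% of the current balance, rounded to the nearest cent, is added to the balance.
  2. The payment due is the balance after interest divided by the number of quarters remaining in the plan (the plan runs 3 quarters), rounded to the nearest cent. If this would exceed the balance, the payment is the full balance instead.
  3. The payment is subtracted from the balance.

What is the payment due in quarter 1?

$743.64

Quarter 1: opening $2,182.90; interest $48.02 → $2,230.92; payment $743.64; balance $1,487.28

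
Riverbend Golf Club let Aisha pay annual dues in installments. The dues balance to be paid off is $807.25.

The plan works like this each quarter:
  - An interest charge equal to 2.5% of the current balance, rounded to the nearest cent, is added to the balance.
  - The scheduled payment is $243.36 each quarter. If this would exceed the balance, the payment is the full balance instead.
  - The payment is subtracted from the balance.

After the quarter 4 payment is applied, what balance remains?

$0.00

Quarter 1: $807.25 +$20.18 interest = $827.43; pay $243.36 → $584.07
Quarter 2: $584.07 +$14.60 interest = $598.67; pay $243.36 → $355.31
Quarter 3: $355.31 +$8.88 interest = $364.19; pay $243.36 → $120.83
Quarter 4: $120.83 +$3.02 interest = $123.85; pay $123.85 → $0.00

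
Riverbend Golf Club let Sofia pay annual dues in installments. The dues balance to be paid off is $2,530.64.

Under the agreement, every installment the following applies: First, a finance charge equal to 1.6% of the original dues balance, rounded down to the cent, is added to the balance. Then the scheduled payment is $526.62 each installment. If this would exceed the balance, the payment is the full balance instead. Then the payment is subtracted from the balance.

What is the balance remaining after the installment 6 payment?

Installment 1: opening $2,530.64; interest $40.49 → $2,571.13; payment $526.62; balance $2,044.51
Installment 2: opening $2,044.51; interest $40.49 → $2,085.00; payment $526.62; balance $1,558.38
Installment 3: opening $1,558.38; interest $40.49 → $1,598.87; payment $526.62; balance $1,072.25
Installment 4: opening $1,072.25; interest $40.49 → $1,112.74; payment $526.62; balance $586.12
Installment 5: opening $586.12; interest $40.49 → $626.61; payment $526.62; balance $99.99
Installment 6: opening $99.99; interest $40.49 → $140.48; payment $140.48; balance $0.00

$0.00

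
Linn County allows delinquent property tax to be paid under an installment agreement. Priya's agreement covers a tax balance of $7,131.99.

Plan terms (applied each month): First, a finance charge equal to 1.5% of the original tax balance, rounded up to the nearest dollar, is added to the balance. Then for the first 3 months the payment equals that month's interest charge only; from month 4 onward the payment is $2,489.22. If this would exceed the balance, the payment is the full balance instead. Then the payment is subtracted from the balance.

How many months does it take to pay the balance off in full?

6

# | Opening | Interest | Payment | End bal
1 | $7,131.99 | $107.00 | $107.00 | $7,131.99
2 | $7,131.99 | $107.00 | $107.00 | $7,131.99
3 | $7,131.99 | $107.00 | $107.00 | $7,131.99
4 | $7,131.99 | $107.00 | $2,489.22 | $4,749.77
5 | $4,749.77 | $107.00 | $2,489.22 | $2,367.55
6 | $2,367.55 | $107.00 | $2,474.55 | $0.00
Balance reaches $0.00 in month 6.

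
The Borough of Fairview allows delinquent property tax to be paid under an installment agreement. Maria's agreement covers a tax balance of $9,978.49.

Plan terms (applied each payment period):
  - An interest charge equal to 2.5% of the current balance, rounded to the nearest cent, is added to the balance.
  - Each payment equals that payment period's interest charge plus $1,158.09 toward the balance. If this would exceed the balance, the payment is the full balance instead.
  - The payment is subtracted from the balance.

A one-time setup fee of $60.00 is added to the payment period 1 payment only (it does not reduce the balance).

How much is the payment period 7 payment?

Payment period 1: opening $9,978.49; interest $249.46 → $10,227.95; payment $1,407.55 (+ $60.00 fee); balance $8,820.40
Payment period 2: opening $8,820.40; interest $220.51 → $9,040.91; payment $1,378.60; balance $7,662.31
Payment period 3: opening $7,662.31; interest $191.56 → $7,853.87; payment $1,349.65; balance $6,504.22
Payment period 4: opening $6,504.22; interest $162.61 → $6,666.83; payment $1,320.70; balance $5,346.13
Payment period 5: opening $5,346.13; interest $133.65 → $5,479.78; payment $1,291.74; balance $4,188.04
Payment period 6: opening $4,188.04; interest $104.70 → $4,292.74; payment $1,262.79; balance $3,029.95
Payment period 7: opening $3,029.95; interest $75.75 → $3,105.70; payment $1,233.84; balance $1,871.86

$1,233.84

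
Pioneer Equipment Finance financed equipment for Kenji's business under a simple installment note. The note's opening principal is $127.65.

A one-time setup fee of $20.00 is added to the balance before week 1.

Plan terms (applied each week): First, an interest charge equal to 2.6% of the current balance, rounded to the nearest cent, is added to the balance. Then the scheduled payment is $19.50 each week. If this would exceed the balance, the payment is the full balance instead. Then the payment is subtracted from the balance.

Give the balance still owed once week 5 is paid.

Week 1: opening $147.65; interest $3.84 → $151.49; payment $19.50; balance $131.99
Week 2: opening $131.99; interest $3.43 → $135.42; payment $19.50; balance $115.92
Week 3: opening $115.92; interest $3.01 → $118.93; payment $19.50; balance $99.43
Week 4: opening $99.43; interest $2.59 → $102.02; payment $19.50; balance $82.52
Week 5: opening $82.52; interest $2.15 → $84.67; payment $19.50; balance $65.17

$65.17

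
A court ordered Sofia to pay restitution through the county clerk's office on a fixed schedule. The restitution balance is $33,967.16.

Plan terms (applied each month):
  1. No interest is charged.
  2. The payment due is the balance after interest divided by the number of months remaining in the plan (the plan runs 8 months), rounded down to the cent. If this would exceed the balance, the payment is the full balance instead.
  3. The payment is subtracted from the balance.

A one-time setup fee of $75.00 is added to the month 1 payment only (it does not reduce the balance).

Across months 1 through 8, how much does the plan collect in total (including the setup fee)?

$34,042.16

Month 1: $33,967.16 − $4,245.89 (+ $75.00 fee) → $29,721.27
Month 2: $29,721.27 − $4,245.89 → $25,475.38
Month 3: $25,475.38 − $4,245.89 → $21,229.49
Month 4: $21,229.49 − $4,245.89 → $16,983.60
Month 5: $16,983.60 − $4,245.90 → $12,737.70
Month 6: $12,737.70 − $4,245.90 → $8,491.80
Month 7: $8,491.80 − $4,245.90 → $4,245.90
Month 8: $4,245.90 − $4,245.90 → $0.00
Total paid: $34,042.16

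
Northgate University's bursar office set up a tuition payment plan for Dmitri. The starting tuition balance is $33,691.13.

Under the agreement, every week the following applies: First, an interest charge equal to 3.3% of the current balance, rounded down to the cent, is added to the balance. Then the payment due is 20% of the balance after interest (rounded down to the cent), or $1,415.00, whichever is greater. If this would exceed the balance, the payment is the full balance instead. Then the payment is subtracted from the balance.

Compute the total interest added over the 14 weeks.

$5,837.93

# | Opening | Interest | Payment | End bal
1 | $33,691.13 | $1,111.80 | $6,960.58 | $27,842.35
2 | $27,842.35 | $918.79 | $5,752.22 | $23,008.92
3 | $23,008.92 | $759.29 | $4,753.64 | $19,014.57
4 | $19,014.57 | $627.48 | $3,928.41 | $15,713.64
5 | $15,713.64 | $518.55 | $3,246.43 | $12,985.76
6 | $12,985.76 | $428.53 | $2,682.85 | $10,731.44
7 | $10,731.44 | $354.13 | $2,217.11 | $8,868.46
8 | $8,868.46 | $292.65 | $1,832.22 | $7,328.89
9 | $7,328.89 | $241.85 | $1,514.14 | $6,056.60
10 | $6,056.60 | $199.86 | $1,415.00 | $4,841.46
11 | $4,841.46 | $159.76 | $1,415.00 | $3,586.22
12 | $3,586.22 | $118.34 | $1,415.00 | $2,289.56
13 | $2,289.56 | $75.55 | $1,415.00 | $950.11
14 | $950.11 | $31.35 | $981.46 | $0.00
Total interest: $1,111.80 + $918.79 + $759.29 + $627.48 + $518.55 + $428.53 + $354.13 + $292.65 + $241.85 + $199.86 + $159.76 + $118.34 + $75.55 + $31.35 = $5,837.93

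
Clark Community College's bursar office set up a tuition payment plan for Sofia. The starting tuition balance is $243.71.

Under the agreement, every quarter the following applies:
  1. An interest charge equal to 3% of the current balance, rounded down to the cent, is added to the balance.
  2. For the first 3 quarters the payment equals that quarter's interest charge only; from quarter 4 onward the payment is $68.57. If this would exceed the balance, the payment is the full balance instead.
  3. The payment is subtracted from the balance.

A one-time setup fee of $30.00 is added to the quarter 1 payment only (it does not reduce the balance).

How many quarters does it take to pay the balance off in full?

7

# | Opening | Interest | Payment | Fee | End bal
1 | $243.71 | $7.31 | $7.31 | $30.00 | $243.71
2 | $243.71 | $7.31 | $7.31 | — | $243.71
3 | $243.71 | $7.31 | $7.31 | — | $243.71
4 | $243.71 | $7.31 | $68.57 | — | $182.45
5 | $182.45 | $5.47 | $68.57 | — | $119.35
6 | $119.35 | $3.58 | $68.57 | — | $54.36
7 | $54.36 | $1.63 | $55.99 | — | $0.00
Balance reaches $0.00 in quarter 7.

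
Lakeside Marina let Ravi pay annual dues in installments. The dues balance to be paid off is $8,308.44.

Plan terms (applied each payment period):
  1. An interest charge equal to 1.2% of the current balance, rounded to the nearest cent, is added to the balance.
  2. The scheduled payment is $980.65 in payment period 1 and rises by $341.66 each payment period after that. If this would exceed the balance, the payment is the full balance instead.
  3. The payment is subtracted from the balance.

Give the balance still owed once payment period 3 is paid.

$4,604.67

# | Opening | Interest | Payment | End bal
1 | $8,308.44 | $99.70 | $980.65 | $7,427.49
2 | $7,427.49 | $89.13 | $1,322.31 | $6,194.31
3 | $6,194.31 | $74.33 | $1,663.97 | $4,604.67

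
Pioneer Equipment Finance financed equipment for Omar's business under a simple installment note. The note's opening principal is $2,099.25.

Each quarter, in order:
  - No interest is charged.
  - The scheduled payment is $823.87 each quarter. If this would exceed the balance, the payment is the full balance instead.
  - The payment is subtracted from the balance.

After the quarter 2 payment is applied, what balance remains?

$451.51

Quarter 1: opening $2,099.25; payment $823.87; balance $1,275.38
Quarter 2: opening $1,275.38; payment $823.87; balance $451.51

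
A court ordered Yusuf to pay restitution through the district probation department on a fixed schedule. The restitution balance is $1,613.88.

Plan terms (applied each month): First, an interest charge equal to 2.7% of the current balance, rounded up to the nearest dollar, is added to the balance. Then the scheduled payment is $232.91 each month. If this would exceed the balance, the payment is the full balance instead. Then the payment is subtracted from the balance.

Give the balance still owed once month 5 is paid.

# | Opening | Interest | Payment | End bal
1 | $1,613.88 | $44.00 | $232.91 | $1,424.97
2 | $1,424.97 | $39.00 | $232.91 | $1,231.06
3 | $1,231.06 | $34.00 | $232.91 | $1,032.15
4 | $1,032.15 | $28.00 | $232.91 | $827.24
5 | $827.24 | $23.00 | $232.91 | $617.33

$617.33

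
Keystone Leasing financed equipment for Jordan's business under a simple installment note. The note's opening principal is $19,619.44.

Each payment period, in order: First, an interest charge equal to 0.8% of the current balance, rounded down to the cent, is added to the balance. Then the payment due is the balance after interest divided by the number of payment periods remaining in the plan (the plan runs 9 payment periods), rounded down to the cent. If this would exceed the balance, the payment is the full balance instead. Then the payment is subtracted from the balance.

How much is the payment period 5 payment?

$2,268.54

Payment period 1: $19,619.44 +$156.95 interest = $19,776.39; pay $2,197.37 → $17,579.02
Payment period 2: $17,579.02 +$140.63 interest = $17,719.65; pay $2,214.95 → $15,504.70
Payment period 3: $15,504.70 +$124.03 interest = $15,628.73; pay $2,232.67 → $13,396.06
Payment period 4: $13,396.06 +$107.16 interest = $13,503.22; pay $2,250.53 → $11,252.69
Payment period 5: $11,252.69 +$90.02 interest = $11,342.71; pay $2,268.54 → $9,074.17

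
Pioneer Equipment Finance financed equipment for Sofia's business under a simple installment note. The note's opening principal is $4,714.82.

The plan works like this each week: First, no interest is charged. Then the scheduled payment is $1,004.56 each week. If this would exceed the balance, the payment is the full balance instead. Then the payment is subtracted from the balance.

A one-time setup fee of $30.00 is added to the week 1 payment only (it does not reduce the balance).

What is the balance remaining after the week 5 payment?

$0.00

Week 1: opening $4,714.82; payment $1,004.56 (+ $30.00 fee); balance $3,710.26
Week 2: opening $3,710.26; payment $1,004.56; balance $2,705.70
Week 3: opening $2,705.70; payment $1,004.56; balance $1,701.14
Week 4: opening $1,701.14; payment $1,004.56; balance $696.58
Week 5: opening $696.58; payment $696.58; balance $0.00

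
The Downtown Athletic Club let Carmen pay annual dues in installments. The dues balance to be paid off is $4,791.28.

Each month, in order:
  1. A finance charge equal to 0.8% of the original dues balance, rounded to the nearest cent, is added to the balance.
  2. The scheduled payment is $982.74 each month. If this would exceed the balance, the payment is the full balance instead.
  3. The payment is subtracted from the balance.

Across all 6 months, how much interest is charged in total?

$229.98

Month 1: $4,791.28 +$38.33 interest = $4,829.61; pay $982.74 → $3,846.87
Month 2: $3,846.87 +$38.33 interest = $3,885.20; pay $982.74 → $2,902.46
Month 3: $2,902.46 +$38.33 interest = $2,940.79; pay $982.74 → $1,958.05
Month 4: $1,958.05 +$38.33 interest = $1,996.38; pay $982.74 → $1,013.64
Month 5: $1,013.64 +$38.33 interest = $1,051.97; pay $982.74 → $69.23
Month 6: $69.23 +$38.33 interest = $107.56; pay $107.56 → $0.00
Total interest: $38.33 + $38.33 + $38.33 + $38.33 + $38.33 + $38.33 = $229.98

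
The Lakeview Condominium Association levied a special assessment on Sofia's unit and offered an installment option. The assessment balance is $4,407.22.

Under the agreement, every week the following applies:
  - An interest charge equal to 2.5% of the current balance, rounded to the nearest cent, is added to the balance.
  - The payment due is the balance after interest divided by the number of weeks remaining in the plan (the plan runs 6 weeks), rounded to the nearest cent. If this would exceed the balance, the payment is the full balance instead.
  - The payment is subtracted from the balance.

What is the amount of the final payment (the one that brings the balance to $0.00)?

# | Opening | Interest | Payment | End bal
1 | $4,407.22 | $110.18 | $752.90 | $3,764.50
2 | $3,764.50 | $94.11 | $771.72 | $3,086.89
3 | $3,086.89 | $77.17 | $791.02 | $2,373.04
4 | $2,373.04 | $59.33 | $810.79 | $1,621.58
5 | $1,621.58 | $40.54 | $831.06 | $831.06
6 | $831.06 | $20.78 | $851.84 | $0.00

$851.84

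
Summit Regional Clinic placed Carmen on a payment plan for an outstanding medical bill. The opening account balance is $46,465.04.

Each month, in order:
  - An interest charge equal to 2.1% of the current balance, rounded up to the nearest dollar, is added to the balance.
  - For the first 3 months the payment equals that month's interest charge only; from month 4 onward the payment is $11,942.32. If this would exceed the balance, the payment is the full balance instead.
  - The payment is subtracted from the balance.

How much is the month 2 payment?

$976.00

Month 1: opening $46,465.04; interest $976.00 → $47,441.04; payment $976.00; balance $46,465.04
Month 2: opening $46,465.04; interest $976.00 → $47,441.04; payment $976.00; balance $46,465.04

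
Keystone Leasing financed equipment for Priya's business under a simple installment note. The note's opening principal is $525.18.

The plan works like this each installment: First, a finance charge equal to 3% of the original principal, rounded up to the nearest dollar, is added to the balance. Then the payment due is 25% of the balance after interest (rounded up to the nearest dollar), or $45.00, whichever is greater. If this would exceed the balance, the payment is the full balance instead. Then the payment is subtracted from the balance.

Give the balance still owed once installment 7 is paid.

$101.18

Installment 1: $525.18 +$16.00 interest = $541.18; pay $136.00 → $405.18
Installment 2: $405.18 +$16.00 interest = $421.18; pay $106.00 → $315.18
Installment 3: $315.18 +$16.00 interest = $331.18; pay $83.00 → $248.18
Installment 4: $248.18 +$16.00 interest = $264.18; pay $67.00 → $197.18
Installment 5: $197.18 +$16.00 interest = $213.18; pay $54.00 → $159.18
Installment 6: $159.18 +$16.00 interest = $175.18; pay $45.00 → $130.18
Installment 7: $130.18 +$16.00 interest = $146.18; pay $45.00 → $101.18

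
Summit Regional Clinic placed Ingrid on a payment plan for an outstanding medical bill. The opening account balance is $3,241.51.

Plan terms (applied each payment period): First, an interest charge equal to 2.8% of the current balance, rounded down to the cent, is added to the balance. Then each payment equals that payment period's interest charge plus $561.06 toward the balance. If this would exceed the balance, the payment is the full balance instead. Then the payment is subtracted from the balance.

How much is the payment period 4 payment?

Payment period 1: $3,241.51 +$90.76 interest = $3,332.27; pay $651.82 → $2,680.45
Payment period 2: $2,680.45 +$75.05 interest = $2,755.50; pay $636.11 → $2,119.39
Payment period 3: $2,119.39 +$59.34 interest = $2,178.73; pay $620.40 → $1,558.33
Payment period 4: $1,558.33 +$43.63 interest = $1,601.96; pay $604.69 → $997.27

$604.69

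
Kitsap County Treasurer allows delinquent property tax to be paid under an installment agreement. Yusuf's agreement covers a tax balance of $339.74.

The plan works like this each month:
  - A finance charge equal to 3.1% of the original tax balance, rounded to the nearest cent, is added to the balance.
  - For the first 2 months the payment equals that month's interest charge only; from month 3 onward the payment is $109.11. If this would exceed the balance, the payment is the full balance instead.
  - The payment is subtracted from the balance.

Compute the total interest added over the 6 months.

$63.18

Month 1: opening $339.74; interest $10.53 → $350.27; payment $10.53; balance $339.74
Month 2: opening $339.74; interest $10.53 → $350.27; payment $10.53; balance $339.74
Month 3: opening $339.74; interest $10.53 → $350.27; payment $109.11; balance $241.16
Month 4: opening $241.16; interest $10.53 → $251.69; payment $109.11; balance $142.58
Month 5: opening $142.58; interest $10.53 → $153.11; payment $109.11; balance $44.00
Month 6: opening $44.00; interest $10.53 → $54.53; payment $54.53; balance $0.00
Total interest: $10.53 + $10.53 + $10.53 + $10.53 + $10.53 + $10.53 = $63.18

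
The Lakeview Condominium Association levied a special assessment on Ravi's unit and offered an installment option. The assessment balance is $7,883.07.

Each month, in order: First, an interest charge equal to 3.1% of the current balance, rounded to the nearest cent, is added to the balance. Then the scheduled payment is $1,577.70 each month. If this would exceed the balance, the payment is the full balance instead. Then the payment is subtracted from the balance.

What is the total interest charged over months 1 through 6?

# | Opening | Interest | Payment | End bal
1 | $7,883.07 | $244.38 | $1,577.70 | $6,549.75
2 | $6,549.75 | $203.04 | $1,577.70 | $5,175.09
3 | $5,175.09 | $160.43 | $1,577.70 | $3,757.82
4 | $3,757.82 | $116.49 | $1,577.70 | $2,296.61
5 | $2,296.61 | $71.19 | $1,577.70 | $790.10
6 | $790.10 | $24.49 | $814.59 | $0.00
Total interest: $244.38 + $203.04 + $160.43 + $116.49 + $71.19 + $24.49 = $820.02

$820.02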